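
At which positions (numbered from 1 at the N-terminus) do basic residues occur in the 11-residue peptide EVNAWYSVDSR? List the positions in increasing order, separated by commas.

11

K, R, and H are the three residues with basic side chains (ε-amine, guanidinium, and imidazole respectively).
Matching residues: R11.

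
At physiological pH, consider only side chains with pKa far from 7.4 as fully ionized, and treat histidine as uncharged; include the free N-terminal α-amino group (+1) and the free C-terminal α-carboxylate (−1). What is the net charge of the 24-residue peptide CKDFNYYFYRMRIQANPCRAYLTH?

+3

Near pH 7.4, K and R contribute +1 each, D and E contribute −1 each, and every other side chain (His included, as stated) is uncharged.
Positive (K, R): K2, R10, R12, R19 → +4.
Negative (D, E): D3 → −1.
The N-terminus (+1) and C-terminus (−1) cancel.
Net charge = (+4) + (−1) = +3.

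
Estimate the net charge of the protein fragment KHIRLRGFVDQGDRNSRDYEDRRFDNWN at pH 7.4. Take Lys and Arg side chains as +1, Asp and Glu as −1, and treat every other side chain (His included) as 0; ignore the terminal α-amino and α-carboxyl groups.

+1

Positive (K, R): K1, R4, R6, R14, R17, R22, R23 → +7.
Negative (D, E): D10, D13, D18, E20, D21, D25 → −6.
Net charge = (+7) + (−6) = +1.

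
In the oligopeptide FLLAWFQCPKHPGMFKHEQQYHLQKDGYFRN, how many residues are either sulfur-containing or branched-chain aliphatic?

5

Sulfur-containing: C, M. Branched-chain aliphatic: I, L, V.
Sulfur-containing residues here: C8, M14 (2).
Branched-chain aliphatic residues here: L2, L3, L23 (3).
The two groups share no amino acid, so total = 2 + 3 = 5.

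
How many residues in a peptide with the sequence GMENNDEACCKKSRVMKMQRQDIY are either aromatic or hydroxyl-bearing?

2

Aromatic: F, W, Y. Hydroxyl-bearing: S, T, Y.
Aromatic residues here: Y24 (1).
Hydroxyl-bearing residues here: S13, Y24 (2).
Y is in both groups, so the 1 Y residue must not be double-counted.
Total = 1 + 2 − 1 = 2.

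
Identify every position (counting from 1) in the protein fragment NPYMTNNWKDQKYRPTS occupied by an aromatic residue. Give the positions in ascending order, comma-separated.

3, 8, 13

The aromatic amino acids are Phe (F, benzyl), Trp (W, indole), and Tyr (Y, phenol).
Matching residues: Y3, W8, Y13.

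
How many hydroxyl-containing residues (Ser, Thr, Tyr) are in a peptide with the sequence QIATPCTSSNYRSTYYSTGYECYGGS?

Matching residues: T4, T7, S8, S9, Y11, S13, T14, Y15, Y16, S17, T18, Y20, Y23, S26.

14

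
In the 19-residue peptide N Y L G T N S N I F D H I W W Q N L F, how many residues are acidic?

Aspartate (D) and glutamate (E) have carboxylic-acid side chains and are the acidic amino acids.
Matching residues: D11.

1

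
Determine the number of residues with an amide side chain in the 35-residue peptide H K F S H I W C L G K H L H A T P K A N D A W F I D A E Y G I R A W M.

1

The amide-side-chain residues are Asn (N) and Gln (Q).
Matching residues: N20.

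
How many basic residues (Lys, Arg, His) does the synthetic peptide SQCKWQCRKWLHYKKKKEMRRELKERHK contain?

Matching residues: K4, R8, K9, H12, K14, K15, K16, K17, R20, R21, K24, R26, H27, K28.

14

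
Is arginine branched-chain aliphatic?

No

V, L, and I make up the branched-chain aliphatic group.
Arginine is not in this group.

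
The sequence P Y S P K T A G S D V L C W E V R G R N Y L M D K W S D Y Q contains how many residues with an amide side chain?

2

Only N (asparagine) and Q (glutamine) carry a side-chain carboxamide.
Matching residues: N20, Q30.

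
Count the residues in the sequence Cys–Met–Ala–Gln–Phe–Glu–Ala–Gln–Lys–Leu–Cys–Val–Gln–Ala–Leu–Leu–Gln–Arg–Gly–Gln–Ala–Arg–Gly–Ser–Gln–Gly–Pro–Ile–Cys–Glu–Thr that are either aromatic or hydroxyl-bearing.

3

Aromatic: F, W, Y. Hydroxyl-bearing: S, T, Y.
Aromatic residues here: Phe5 (1).
Hydroxyl-bearing residues here: Ser24, Thr31 (2).
(Y belongs to both groups, but none appear in this sequence.) Total = 1 + 2 = 3.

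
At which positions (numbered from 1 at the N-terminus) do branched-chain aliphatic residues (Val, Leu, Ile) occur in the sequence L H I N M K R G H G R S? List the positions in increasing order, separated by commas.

1, 3

Matching residues: L1, I3.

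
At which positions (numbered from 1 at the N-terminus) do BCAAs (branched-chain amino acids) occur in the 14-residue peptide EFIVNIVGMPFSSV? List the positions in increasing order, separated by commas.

3, 4, 6, 7, 14

Valine (V), leucine (L), and isoleucine (I) are the branched-chain amino acids.
Matching residues: I3, V4, I6, V7, V14.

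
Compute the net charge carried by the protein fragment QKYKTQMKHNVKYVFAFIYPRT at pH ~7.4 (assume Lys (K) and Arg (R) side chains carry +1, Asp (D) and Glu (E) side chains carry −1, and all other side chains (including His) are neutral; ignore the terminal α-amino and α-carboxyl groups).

Positive (K, R): K2, K4, K8, K12, R21 → +5.
Negative (D, E): none → −0.
Net charge = (+5) + (−0) = +5.

+5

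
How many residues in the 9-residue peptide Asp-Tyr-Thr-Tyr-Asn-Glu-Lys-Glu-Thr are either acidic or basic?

Acidic: D, E. Basic: H, K, R.
Acidic residues here: Asp1, Glu6, Glu8 (3).
Basic residues here: Lys7 (1).
The two groups share no amino acid, so total = 3 + 1 = 4.

4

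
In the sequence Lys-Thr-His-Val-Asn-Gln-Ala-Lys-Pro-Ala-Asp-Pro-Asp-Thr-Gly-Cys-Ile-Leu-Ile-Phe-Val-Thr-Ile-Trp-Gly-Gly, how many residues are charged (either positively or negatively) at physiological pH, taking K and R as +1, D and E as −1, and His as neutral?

Charged side chains at pH ~7.4: K, R (positive); D, E (negative).
Matching residues: Lys1, Lys8, Asp11, Asp13.

4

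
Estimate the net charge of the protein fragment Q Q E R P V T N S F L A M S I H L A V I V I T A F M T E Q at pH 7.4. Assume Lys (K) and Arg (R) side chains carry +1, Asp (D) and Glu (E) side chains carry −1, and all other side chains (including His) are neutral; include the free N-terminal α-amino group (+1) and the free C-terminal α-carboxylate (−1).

Positive (K, R): R4 → +1.
Negative (D, E): E3, E28 → −2.
The N-terminus (+1) and C-terminus (−1) cancel.
Net charge = (+1) + (−2) = −1.

-1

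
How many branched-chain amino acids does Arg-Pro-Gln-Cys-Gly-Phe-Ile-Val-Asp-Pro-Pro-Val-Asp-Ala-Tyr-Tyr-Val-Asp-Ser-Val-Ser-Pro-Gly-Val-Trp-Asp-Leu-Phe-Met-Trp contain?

7

V, L, and I make up the branched-chain aliphatic group.
Matching residues: Ile7, Val8, Val12, Val17, Val20, Val24, Leu27.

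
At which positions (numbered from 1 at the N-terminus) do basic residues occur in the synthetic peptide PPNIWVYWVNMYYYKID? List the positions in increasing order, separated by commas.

K, R, and H are the three residues with basic side chains (ε-amine, guanidinium, and imidazole respectively).
Matching residues: K15.

15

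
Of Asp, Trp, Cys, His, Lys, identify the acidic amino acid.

The acidic residues are Asp (D) and Glu (E), whose side chains end in a carboxylate group.
Of the listed options, only Asp belongs to this group.

Asp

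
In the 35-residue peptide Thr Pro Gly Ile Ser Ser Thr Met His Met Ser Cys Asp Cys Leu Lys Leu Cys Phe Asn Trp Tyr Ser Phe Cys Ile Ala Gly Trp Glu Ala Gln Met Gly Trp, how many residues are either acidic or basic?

4

Acidic: D, E. Basic: H, K, R.
Acidic residues here: Asp13, Glu30 (2).
Basic residues here: His9, Lys16 (2).
The two groups share no amino acid, so total = 2 + 2 = 4.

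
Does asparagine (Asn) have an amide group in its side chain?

Yes

The amide-side-chain residues are Asn (N) and Gln (Q).
Asparagine is in this group.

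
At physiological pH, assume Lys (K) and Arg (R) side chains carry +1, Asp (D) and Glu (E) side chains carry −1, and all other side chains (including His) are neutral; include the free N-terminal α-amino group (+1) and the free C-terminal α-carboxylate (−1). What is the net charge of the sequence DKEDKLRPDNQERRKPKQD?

+1

Positive (K, R): K2, K5, R7, R13, R14, K15, K17 → +7.
Negative (D, E): D1, E3, D4, D9, E12, D19 → −6.
The N-terminus (+1) and C-terminus (−1) cancel.
Net charge = (+7) + (−6) = +1.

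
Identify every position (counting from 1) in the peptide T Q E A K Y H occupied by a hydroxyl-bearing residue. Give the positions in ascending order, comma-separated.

Serine (S), threonine (T), and tyrosine (Y) each carry a hydroxyl group on the side chain.
Matching residues: T1, Y6.

1, 6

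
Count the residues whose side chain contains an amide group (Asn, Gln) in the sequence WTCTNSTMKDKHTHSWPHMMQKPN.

3

Matching residues: N5, Q21, N24.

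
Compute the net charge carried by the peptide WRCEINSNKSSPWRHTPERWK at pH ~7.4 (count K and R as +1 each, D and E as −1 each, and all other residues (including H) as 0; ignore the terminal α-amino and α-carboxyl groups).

Positive (K, R): R2, K9, R14, R19, K21 → +5.
Negative (D, E): E4, E18 → −2.
Net charge = (+5) + (−2) = +3.

+3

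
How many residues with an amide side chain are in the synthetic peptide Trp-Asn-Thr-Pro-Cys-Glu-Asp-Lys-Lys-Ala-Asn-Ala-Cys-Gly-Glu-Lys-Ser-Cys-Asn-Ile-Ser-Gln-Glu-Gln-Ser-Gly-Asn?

6

Only N (asparagine) and Q (glutamine) carry a side-chain carboxamide.
Matching residues: Asn2, Asn11, Asn19, Gln22, Gln24, Asn27.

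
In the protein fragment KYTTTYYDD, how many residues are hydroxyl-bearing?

6

Serine (S), threonine (T), and tyrosine (Y) each carry a hydroxyl group on the side chain.
Matching residues: Y2, T3, T4, T5, Y6, Y7.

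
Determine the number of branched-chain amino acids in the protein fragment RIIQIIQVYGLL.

7

V, L, and I make up the branched-chain aliphatic group.
Matching residues: I2, I3, I5, I6, V8, L11, L12.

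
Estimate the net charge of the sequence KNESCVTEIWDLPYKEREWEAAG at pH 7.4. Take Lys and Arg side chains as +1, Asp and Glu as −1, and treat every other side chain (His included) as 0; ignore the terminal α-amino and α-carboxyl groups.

Positive (K, R): K1, K15, R17 → +3.
Negative (D, E): E3, E8, D11, E16, E18, E20 → −6.
Net charge = (+3) + (−6) = −3.

-3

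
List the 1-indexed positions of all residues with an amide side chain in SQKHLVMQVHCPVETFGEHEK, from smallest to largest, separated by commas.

The amide-side-chain residues are Asn (N) and Gln (Q).
Matching residues: Q2, Q8.

2, 8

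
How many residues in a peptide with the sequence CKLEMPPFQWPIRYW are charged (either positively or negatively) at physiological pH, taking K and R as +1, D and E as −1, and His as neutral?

Charged side chains at pH ~7.4: K, R (positive); D, E (negative).
Matching residues: K2, E4, R13.

3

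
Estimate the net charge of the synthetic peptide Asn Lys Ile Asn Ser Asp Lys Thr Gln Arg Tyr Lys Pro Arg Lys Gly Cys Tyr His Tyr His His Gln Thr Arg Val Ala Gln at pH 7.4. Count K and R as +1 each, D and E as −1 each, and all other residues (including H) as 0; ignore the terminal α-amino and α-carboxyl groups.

+6

Positive (K, R): Lys2, Lys7, Arg10, Lys12, Arg14, Lys15, Arg25 → +7.
Negative (D, E): Asp6 → −1.
Net charge = (+7) + (−1) = +6.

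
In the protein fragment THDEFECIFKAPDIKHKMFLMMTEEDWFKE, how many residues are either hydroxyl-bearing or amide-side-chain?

Hydroxyl-bearing: S, T, Y. Amide-side-chain: N, Q.
Hydroxyl-bearing residues here: T1, T23 (2).
Amide-side-chain residues here: none (0).
The two groups share no amino acid, so total = 2 + 0 = 2.

2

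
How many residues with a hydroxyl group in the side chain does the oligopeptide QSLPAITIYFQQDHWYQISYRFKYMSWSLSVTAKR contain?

11

The –OH-bearing residues are Ser, Thr (aliphatic alcohols), and Tyr (phenol).
Matching residues: S2, T7, Y9, Y16, S19, Y20, Y24, S26, S28, S30, T32.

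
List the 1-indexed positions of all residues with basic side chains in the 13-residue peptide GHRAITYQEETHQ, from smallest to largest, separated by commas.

The basic amino acids are Lys (K), Arg (R), and His (H).
Matching residues: H2, R3, H12.

2, 3, 12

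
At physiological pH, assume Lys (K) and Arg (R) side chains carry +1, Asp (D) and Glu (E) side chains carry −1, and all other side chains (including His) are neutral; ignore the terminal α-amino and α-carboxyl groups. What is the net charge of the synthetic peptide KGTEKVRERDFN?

+1

Positive (K, R): K1, K5, R7, R9 → +4.
Negative (D, E): E4, E8, D10 → −3.
Net charge = (+4) + (−3) = +1.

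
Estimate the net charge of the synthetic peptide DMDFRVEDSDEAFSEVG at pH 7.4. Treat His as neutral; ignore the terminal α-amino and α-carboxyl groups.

At pH ~7.4 the Lys and Arg side chains are protonated (+1), the Asp and Glu side chains are deprotonated (−1), and with His taken as neutral all other side chains carry no charge.
Positive (K, R): R5 → +1.
Negative (D, E): D1, D3, E7, D8, D10, E11, E15 → −7.
Net charge = (+1) + (−7) = −6.

-6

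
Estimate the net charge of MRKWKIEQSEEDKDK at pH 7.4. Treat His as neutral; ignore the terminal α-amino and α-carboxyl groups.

0

At pH ~7.4 the Lys and Arg side chains are protonated (+1), the Asp and Glu side chains are deprotonated (−1), and with His taken as neutral all other side chains carry no charge.
Positive (K, R): R2, K3, K5, K13, K15 → +5.
Negative (D, E): E7, E10, E11, D12, D14 → −5.
Net charge = (+5) + (−5) = 0.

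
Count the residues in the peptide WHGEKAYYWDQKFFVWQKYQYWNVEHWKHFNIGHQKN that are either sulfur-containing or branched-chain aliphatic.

3

Sulfur-containing: C, M. Branched-chain aliphatic: I, L, V.
Sulfur-containing residues here: none (0).
Branched-chain aliphatic residues here: V15, V24, I32 (3).
The two groups share no amino acid, so total = 0 + 3 = 3.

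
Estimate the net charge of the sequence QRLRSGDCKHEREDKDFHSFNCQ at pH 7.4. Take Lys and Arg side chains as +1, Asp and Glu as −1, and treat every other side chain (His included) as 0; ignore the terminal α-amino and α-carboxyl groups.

0

Positive (K, R): R2, R4, K9, R12, K15 → +5.
Negative (D, E): D7, E11, E13, D14, D16 → −5.
Net charge = (+5) + (−5) = 0.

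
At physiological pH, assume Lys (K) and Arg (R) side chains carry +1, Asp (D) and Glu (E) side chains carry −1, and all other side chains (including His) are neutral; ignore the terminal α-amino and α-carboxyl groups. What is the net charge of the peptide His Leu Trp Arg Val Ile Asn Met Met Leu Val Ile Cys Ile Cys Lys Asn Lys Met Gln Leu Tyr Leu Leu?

+3

Positive (K, R): Arg4, Lys16, Lys18 → +3.
Negative (D, E): none → −0.
Net charge = (+3) + (−0) = +3.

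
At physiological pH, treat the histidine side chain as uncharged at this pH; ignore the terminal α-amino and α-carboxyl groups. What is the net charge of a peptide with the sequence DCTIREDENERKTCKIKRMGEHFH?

Near pH 7.4, K and R contribute +1 each, D and E contribute −1 each, and every other side chain (His included, as stated) is uncharged.
Positive (K, R): R5, R11, K12, K15, K17, R18 → +6.
Negative (D, E): D1, E6, D7, E8, E10, E21 → −6.
Net charge = (+6) + (−6) = 0.

0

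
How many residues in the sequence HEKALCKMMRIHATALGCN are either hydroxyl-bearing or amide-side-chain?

Hydroxyl-bearing: S, T, Y. Amide-side-chain: N, Q.
Hydroxyl-bearing residues here: T14 (1).
Amide-side-chain residues here: N19 (1).
The two groups share no amino acid, so total = 1 + 1 = 2.

2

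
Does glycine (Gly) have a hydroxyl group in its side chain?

No

S, T, and Y are the three residues with a side-chain hydroxyl.
Glycine is not in this group.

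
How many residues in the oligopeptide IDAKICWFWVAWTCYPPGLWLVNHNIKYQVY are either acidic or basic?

Acidic: D, E. Basic: H, K, R.
Acidic residues here: D2 (1).
Basic residues here: K4, H24, K27 (3).
The two groups share no amino acid, so total = 1 + 3 = 4.

4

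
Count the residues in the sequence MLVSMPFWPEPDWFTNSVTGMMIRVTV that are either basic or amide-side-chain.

2

Basic: H, K, R. Amide-side-chain: N, Q.
Basic residues here: R24 (1).
Amide-side-chain residues here: N16 (1).
The two groups share no amino acid, so total = 1 + 1 = 2.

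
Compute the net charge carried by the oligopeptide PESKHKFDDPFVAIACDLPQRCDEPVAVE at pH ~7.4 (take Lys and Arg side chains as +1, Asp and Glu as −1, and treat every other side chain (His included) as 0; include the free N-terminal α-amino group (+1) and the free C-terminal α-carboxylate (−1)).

Positive (K, R): K4, K6, R21 → +3.
Negative (D, E): E2, D8, D9, D17, D23, E24, E29 → −7.
The N-terminus (+1) and C-terminus (−1) cancel.
Net charge = (+3) + (−7) = −4.

-4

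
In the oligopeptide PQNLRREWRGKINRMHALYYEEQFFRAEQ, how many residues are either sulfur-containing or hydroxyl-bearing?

3

Sulfur-containing: C, M. Hydroxyl-bearing: S, T, Y.
Sulfur-containing residues here: M15 (1).
Hydroxyl-bearing residues here: Y19, Y20 (2).
The two groups share no amino acid, so total = 1 + 2 = 3.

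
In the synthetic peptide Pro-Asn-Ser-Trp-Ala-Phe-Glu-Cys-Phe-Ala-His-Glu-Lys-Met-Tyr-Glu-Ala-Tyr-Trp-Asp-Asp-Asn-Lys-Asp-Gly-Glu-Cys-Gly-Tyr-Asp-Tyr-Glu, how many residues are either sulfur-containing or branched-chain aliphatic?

3

Sulfur-containing: C, M. Branched-chain aliphatic: I, L, V.
Sulfur-containing residues here: Cys8, Met14, Cys27 (3).
Branched-chain aliphatic residues here: none (0).
The two groups share no amino acid, so total = 3 + 0 = 3.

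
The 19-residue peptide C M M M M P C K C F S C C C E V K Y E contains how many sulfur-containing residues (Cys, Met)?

10

Matching residues: C1, M2, M3, M4, M5, C7, C9, C12, C13, C14.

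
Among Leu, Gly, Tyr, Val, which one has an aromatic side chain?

Tyr

The aromatic amino acids are Phe (F, benzyl), Trp (W, indole), and Tyr (Y, phenol).
Of the listed options, only Tyr belongs to this group.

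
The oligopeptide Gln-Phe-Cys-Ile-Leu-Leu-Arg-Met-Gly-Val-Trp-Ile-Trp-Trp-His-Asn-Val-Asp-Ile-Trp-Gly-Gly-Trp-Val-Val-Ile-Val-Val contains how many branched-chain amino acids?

12

V, L, and I make up the branched-chain aliphatic group.
Matching residues: Ile4, Leu5, Leu6, Val10, Ile12, Val17, Ile19, Val24, Val25, Ile26, Val27, Val28.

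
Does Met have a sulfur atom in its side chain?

Yes

Only Cys (C) and Met (M) have a sulfur atom in the side chain.
Methionine is in this group.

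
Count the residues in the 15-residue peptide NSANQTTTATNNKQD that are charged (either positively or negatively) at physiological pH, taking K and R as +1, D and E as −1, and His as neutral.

2

Charged side chains at pH ~7.4: K, R (positive); D, E (negative).
Matching residues: K13, D15.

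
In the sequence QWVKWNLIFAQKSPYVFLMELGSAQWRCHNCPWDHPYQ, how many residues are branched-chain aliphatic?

6

The BCAAs are Val, Leu, and Ile — aliphatic side chains with a branch point.
Matching residues: V3, L7, I8, V16, L18, L21.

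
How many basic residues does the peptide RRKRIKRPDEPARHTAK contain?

9

Lysine (K), arginine (R), and histidine (H) have basic, nitrogen-containing side chains.
Matching residues: R1, R2, K3, R4, K6, R7, R13, H14, K17.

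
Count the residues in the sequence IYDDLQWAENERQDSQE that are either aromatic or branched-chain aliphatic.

Aromatic: F, W, Y. Branched-chain aliphatic: I, L, V.
Aromatic residues here: Y2, W7 (2).
Branched-chain aliphatic residues here: I1, L5 (2).
The two groups share no amino acid, so total = 2 + 2 = 4.

4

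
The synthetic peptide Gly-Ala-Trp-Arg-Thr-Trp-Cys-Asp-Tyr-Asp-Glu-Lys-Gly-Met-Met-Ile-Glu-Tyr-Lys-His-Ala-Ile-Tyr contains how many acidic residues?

4

Only D (aspartate) and E (glutamate) carry a side-chain carboxylic acid.
Matching residues: Asp8, Asp10, Glu11, Glu17.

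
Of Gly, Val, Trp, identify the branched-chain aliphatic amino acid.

V, L, and I make up the branched-chain aliphatic group.
Of the listed options, only Val belongs to this group.

Val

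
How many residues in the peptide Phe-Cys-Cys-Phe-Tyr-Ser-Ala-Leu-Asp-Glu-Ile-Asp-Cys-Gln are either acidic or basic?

3

Acidic: D, E. Basic: H, K, R.
Acidic residues here: Asp9, Glu10, Asp12 (3).
Basic residues here: none (0).
The two groups share no amino acid, so total = 3 + 0 = 3.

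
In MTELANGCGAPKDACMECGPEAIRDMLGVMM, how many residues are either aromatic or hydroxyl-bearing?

Aromatic: F, W, Y. Hydroxyl-bearing: S, T, Y.
Aromatic residues here: none (0).
Hydroxyl-bearing residues here: T2 (1).
(Y belongs to both groups, but none appear in this sequence.) Total = 0 + 1 = 1.

1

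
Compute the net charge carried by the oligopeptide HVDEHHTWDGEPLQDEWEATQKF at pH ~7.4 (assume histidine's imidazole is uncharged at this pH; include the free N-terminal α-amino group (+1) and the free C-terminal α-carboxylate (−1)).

-6

At pH ~7.4 the Lys and Arg side chains are protonated (+1), the Asp and Glu side chains are deprotonated (−1), and with His taken as neutral all other side chains carry no charge.
Positive (K, R): K22 → +1.
Negative (D, E): D3, E4, D9, E11, D15, E16, E18 → −7.
The N-terminus (+1) and C-terminus (−1) cancel.
Net charge = (+1) + (−7) = −6.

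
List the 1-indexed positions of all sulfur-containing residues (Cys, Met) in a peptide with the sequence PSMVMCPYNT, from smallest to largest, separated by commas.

Matching residues: M3, M5, C6.

3, 5, 6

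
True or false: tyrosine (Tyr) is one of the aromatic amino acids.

Phenylalanine (F), tryptophan (W), and tyrosine (Y) have aromatic ring side chains.
Tyrosine is in this group.

True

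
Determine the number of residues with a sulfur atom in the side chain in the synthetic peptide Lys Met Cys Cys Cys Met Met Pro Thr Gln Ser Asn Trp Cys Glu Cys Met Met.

Cysteine (C, thiol) and methionine (M, thioether) are the two sulfur-containing amino acids.
Matching residues: Met2, Cys3, Cys4, Cys5, Met6, Met7, Cys14, Cys16, Met17, Met18.

10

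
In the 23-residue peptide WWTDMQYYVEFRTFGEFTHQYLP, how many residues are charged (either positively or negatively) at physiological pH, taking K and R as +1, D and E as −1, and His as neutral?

Charged side chains at pH ~7.4: K, R (positive); D, E (negative).
Matching residues: D4, E10, R12, E16.

4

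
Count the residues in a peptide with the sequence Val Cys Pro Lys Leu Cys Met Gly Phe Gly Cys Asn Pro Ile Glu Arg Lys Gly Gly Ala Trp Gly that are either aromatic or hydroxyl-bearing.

2

Aromatic: F, W, Y. Hydroxyl-bearing: S, T, Y.
Aromatic residues here: Phe9, Trp21 (2).
Hydroxyl-bearing residues here: none (0).
(Y belongs to both groups, but none appear in this sequence.) Total = 2 + 0 = 2.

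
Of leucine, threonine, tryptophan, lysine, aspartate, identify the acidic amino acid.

aspartate

Aspartate (D) and glutamate (E) have carboxylic-acid side chains and are the acidic amino acids.
Of the listed options, only aspartate belongs to this group.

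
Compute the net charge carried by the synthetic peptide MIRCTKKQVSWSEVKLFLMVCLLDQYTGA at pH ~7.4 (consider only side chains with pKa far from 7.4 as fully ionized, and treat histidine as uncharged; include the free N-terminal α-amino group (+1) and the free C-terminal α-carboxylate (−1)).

+2

The side chains ionized at physiological pH are Lys/Arg (+1) and Asp/Glu (−1); with His treated as neutral, nothing else contributes.
Positive (K, R): R3, K6, K7, K15 → +4.
Negative (D, E): E13, D24 → −2.
The N-terminus (+1) and C-terminus (−1) cancel.
Net charge = (+4) + (−2) = +2.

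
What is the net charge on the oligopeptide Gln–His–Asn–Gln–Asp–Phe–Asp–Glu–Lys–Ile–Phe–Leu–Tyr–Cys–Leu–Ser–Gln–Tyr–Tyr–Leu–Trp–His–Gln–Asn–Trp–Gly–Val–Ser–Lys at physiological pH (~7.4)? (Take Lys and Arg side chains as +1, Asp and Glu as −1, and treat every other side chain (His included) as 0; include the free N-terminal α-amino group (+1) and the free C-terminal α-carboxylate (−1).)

-1

Positive (K, R): Lys9, Lys29 → +2.
Negative (D, E): Asp5, Asp7, Glu8 → −3.
The N-terminus (+1) and C-terminus (−1) cancel.
Net charge = (+2) + (−3) = −1.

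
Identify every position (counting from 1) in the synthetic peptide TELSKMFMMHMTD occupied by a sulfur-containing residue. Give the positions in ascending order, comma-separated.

Matching residues: M6, M8, M9, M11.

6, 8, 9, 11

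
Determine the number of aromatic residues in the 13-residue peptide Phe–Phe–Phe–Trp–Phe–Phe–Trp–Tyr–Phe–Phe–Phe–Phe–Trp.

Phenylalanine (F), tryptophan (W), and tyrosine (Y) have aromatic ring side chains.
Matching residues: Phe1, Phe2, Phe3, Trp4, Phe5, Phe6, Trp7, Tyr8, Phe9, Phe10, Phe11, Phe12, Trp13.

13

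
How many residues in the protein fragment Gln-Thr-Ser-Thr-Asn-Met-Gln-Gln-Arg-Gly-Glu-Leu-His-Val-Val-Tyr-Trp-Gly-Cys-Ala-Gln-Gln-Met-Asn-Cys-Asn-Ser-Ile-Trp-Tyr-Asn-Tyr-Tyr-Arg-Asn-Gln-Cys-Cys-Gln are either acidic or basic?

Acidic: D, E. Basic: H, K, R.
Acidic residues here: Glu11 (1).
Basic residues here: Arg9, His13, Arg34 (3).
The two groups share no amino acid, so total = 1 + 3 = 4.

4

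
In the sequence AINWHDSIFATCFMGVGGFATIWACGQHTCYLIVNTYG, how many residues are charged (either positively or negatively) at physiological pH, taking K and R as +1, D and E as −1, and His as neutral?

Charged side chains at pH ~7.4: K, R (positive); D, E (negative).
Matching residues: D6.

1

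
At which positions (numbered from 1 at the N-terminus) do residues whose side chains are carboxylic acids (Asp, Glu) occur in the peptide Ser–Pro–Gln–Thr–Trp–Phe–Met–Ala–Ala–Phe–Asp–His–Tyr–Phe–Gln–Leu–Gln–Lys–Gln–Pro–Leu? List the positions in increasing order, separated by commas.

Matching residues: Asp11.

11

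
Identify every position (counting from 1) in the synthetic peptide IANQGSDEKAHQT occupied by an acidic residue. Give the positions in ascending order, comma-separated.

7, 8

Matching residues: D7, E8.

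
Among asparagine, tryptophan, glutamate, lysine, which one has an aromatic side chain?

The aromatic amino acids are Phe (F, benzyl), Trp (W, indole), and Tyr (Y, phenol).
Of the listed options, only tryptophan belongs to this group.

tryptophan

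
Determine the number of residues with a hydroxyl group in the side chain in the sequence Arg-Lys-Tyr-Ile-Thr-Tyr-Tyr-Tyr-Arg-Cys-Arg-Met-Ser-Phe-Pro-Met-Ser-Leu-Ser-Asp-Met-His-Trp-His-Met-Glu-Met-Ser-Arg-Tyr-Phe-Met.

10

Serine (S), threonine (T), and tyrosine (Y) each carry a hydroxyl group on the side chain.
Matching residues: Tyr3, Thr5, Tyr6, Tyr7, Tyr8, Ser13, Ser17, Ser19, Ser28, Tyr30.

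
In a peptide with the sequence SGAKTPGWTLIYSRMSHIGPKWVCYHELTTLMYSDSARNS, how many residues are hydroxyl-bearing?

S, T, and Y are the three residues with a side-chain hydroxyl.
Matching residues: S1, T5, T9, Y12, S13, S16, Y25, T29, T30, Y33, S34, S36, S40.

13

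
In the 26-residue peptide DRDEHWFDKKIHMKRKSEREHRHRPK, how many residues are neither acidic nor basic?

6

Acidic: D, E. Basic: K, R, H. All other residues are neither.
Matching residues: W6, F7, I11, M13, S17, P25.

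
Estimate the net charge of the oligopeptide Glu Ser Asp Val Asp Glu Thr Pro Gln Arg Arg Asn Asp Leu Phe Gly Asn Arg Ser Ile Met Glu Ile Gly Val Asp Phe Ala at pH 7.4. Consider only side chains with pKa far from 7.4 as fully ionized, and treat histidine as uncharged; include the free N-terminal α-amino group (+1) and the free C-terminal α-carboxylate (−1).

At pH ~7.4 the Lys and Arg side chains are protonated (+1), the Asp and Glu side chains are deprotonated (−1), and with His taken as neutral all other side chains carry no charge.
Positive (K, R): Arg10, Arg11, Arg18 → +3.
Negative (D, E): Glu1, Asp3, Asp5, Glu6, Asp13, Glu22, Asp26 → −7.
The N-terminus (+1) and C-terminus (−1) cancel.
Net charge = (+3) + (−7) = −4.

-4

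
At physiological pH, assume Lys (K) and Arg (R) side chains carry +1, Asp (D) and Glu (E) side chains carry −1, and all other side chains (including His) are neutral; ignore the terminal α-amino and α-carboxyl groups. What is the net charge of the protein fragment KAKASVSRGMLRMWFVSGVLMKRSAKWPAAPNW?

+7

Positive (K, R): K1, K3, R8, R12, K22, R23, K26 → +7.
Negative (D, E): none → −0.
Net charge = (+7) + (−0) = +7.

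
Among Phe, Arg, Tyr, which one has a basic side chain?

Arg

The basic amino acids are Lys (K), Arg (R), and His (H).
Of the listed options, only Arg belongs to this group.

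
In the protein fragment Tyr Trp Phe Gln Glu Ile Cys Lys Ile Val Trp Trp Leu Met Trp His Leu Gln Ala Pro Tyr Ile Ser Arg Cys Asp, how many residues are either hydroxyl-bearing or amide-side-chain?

Hydroxyl-bearing: S, T, Y. Amide-side-chain: N, Q.
Hydroxyl-bearing residues here: Tyr1, Tyr21, Ser23 (3).
Amide-side-chain residues here: Gln4, Gln18 (2).
The two groups share no amino acid, so total = 3 + 2 = 5.

5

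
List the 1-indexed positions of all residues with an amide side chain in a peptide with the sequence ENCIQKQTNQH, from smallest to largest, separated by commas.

2, 5, 7, 9, 10

Asparagine (N) and glutamine (Q) have uncharged amide side chains.
Matching residues: N2, Q5, Q7, N9, Q10.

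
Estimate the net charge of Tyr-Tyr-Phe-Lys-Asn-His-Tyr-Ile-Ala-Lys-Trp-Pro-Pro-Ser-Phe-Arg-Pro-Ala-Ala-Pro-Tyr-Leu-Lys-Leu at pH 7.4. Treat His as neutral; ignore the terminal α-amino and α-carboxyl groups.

The side chains ionized at physiological pH are Lys/Arg (+1) and Asp/Glu (−1); with His treated as neutral, nothing else contributes.
Positive (K, R): Lys4, Lys10, Arg16, Lys23 → +4.
Negative (D, E): none → −0.
Net charge = (+4) + (−0) = +4.

+4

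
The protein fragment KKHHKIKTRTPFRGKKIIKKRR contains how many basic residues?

Lysine (K), arginine (R), and histidine (H) have basic, nitrogen-containing side chains.
Matching residues: K1, K2, H3, H4, K5, K7, R9, R13, K15, K16, K19, K20, R21, R22.

14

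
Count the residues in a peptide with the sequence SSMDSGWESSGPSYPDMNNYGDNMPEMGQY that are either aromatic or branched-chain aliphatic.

Aromatic: F, W, Y. Branched-chain aliphatic: I, L, V.
Aromatic residues here: W7, Y14, Y20, Y30 (4).
Branched-chain aliphatic residues here: none (0).
The two groups share no amino acid, so total = 4 + 0 = 4.

4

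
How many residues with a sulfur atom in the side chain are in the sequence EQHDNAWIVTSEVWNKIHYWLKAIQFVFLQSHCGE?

Only Cys (C) and Met (M) have a sulfur atom in the side chain.
Matching residues: C33.

1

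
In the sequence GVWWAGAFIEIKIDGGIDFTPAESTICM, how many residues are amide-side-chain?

0

The amide-side-chain residues are Asn (N) and Gln (Q).
None of the 28 residues belong to this group.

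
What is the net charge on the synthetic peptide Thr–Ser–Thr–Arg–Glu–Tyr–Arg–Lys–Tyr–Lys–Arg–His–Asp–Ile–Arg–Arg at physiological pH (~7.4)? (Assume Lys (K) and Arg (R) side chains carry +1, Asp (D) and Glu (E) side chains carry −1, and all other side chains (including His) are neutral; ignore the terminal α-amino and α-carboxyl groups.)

+5

Positive (K, R): Arg4, Arg7, Lys8, Lys10, Arg11, Arg15, Arg16 → +7.
Negative (D, E): Glu5, Asp13 → −2.
Net charge = (+7) + (−2) = +5.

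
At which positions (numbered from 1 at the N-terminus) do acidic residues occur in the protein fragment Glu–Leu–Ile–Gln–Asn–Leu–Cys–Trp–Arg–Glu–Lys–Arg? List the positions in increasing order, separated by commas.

Only D (aspartate) and E (glutamate) carry a side-chain carboxylic acid.
Matching residues: Glu1, Glu10.

1, 10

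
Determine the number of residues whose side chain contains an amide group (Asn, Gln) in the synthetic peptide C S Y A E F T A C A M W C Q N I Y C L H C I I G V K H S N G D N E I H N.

5

Matching residues: Q14, N15, N29, N32, N36.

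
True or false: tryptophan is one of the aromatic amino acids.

True

Phenylalanine (F), tryptophan (W), and tyrosine (Y) have aromatic ring side chains.
Tryptophan is in this group.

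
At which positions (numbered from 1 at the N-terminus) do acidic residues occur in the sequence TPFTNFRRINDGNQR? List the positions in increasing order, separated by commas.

11

Aspartate (D) and glutamate (E) have carboxylic-acid side chains and are the acidic amino acids.
Matching residues: D11.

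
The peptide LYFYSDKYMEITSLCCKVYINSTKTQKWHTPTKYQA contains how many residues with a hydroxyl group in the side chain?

13

S, T, and Y are the three residues with a side-chain hydroxyl.
Matching residues: Y2, Y4, S5, Y8, T12, S13, Y19, S22, T23, T25, T30, T32, Y34.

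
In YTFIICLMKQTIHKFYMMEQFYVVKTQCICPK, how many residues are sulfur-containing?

6

Only Cys (C) and Met (M) have a sulfur atom in the side chain.
Matching residues: C6, M8, M17, M18, C28, C30.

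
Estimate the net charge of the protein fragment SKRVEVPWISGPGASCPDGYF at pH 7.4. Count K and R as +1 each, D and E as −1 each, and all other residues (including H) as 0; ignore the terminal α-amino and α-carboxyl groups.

Positive (K, R): K2, R3 → +2.
Negative (D, E): E5, D18 → −2.
Net charge = (+2) + (−2) = 0.

0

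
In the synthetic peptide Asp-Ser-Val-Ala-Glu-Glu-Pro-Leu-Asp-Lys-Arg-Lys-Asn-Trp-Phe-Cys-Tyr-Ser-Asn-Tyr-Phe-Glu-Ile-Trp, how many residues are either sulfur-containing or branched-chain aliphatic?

4

Sulfur-containing: C, M. Branched-chain aliphatic: I, L, V.
Sulfur-containing residues here: Cys16 (1).
Branched-chain aliphatic residues here: Val3, Leu8, Ile23 (3).
The two groups share no amino acid, so total = 1 + 3 = 4.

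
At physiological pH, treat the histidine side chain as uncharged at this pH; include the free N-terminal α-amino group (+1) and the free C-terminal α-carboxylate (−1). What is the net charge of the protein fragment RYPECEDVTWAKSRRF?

At pH ~7.4 the Lys and Arg side chains are protonated (+1), the Asp and Glu side chains are deprotonated (−1), and with His taken as neutral all other side chains carry no charge.
Positive (K, R): R1, K12, R14, R15 → +4.
Negative (D, E): E4, E6, D7 → −3.
The N-terminus (+1) and C-terminus (−1) cancel.
Net charge = (+4) + (−3) = +1.

+1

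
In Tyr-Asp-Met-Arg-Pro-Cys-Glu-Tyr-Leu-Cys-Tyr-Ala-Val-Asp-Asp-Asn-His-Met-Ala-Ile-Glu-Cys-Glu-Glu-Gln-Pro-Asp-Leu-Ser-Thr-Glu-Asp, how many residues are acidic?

Only D (aspartate) and E (glutamate) carry a side-chain carboxylic acid.
Matching residues: Asp2, Glu7, Asp14, Asp15, Glu21, Glu23, Glu24, Asp27, Glu31, Asp32.

10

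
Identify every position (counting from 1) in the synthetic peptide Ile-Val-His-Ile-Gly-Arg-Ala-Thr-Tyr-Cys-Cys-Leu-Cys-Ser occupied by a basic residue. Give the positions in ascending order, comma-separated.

3, 6

Matching residues: His3, Arg6.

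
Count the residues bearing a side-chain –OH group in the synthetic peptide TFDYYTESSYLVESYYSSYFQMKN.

13

The –OH-bearing residues are Ser, Thr (aliphatic alcohols), and Tyr (phenol).
Matching residues: T1, Y4, Y5, T6, S8, S9, Y10, S14, Y15, Y16, S17, S18, Y19.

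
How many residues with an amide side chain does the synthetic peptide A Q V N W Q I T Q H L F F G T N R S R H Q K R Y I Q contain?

Only N (asparagine) and Q (glutamine) carry a side-chain carboxamide.
Matching residues: Q2, N4, Q6, Q9, N16, Q21, Q26.

7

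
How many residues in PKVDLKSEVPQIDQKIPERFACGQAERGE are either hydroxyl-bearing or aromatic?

2

Hydroxyl-bearing: S, T, Y. Aromatic: F, W, Y.
Hydroxyl-bearing residues here: S7 (1).
Aromatic residues here: F20 (1).
(Y belongs to both groups, but none appear in this sequence.) Total = 1 + 1 = 2.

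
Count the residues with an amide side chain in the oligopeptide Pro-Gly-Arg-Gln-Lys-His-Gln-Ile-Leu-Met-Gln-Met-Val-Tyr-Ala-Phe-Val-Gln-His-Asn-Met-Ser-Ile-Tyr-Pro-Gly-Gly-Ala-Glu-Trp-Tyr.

5

Asparagine (N) and glutamine (Q) have uncharged amide side chains.
Matching residues: Gln4, Gln7, Gln11, Gln18, Asn20.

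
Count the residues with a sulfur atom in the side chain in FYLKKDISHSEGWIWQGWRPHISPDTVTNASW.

0

The sulfur-bearing residues are cysteine (–SH) and methionine (–S–CH₃).
None of the 32 residues belong to this group.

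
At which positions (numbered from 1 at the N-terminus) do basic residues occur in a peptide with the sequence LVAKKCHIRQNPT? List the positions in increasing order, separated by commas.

4, 5, 7, 9

Lysine (K), arginine (R), and histidine (H) have basic, nitrogen-containing side chains.
Matching residues: K4, K5, H7, R9.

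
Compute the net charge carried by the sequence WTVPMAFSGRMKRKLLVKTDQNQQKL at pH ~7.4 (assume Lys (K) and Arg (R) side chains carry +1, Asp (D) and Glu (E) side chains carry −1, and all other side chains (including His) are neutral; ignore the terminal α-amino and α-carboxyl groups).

Positive (K, R): R10, K12, R13, K14, K18, K25 → +6.
Negative (D, E): D20 → −1.
Net charge = (+6) + (−1) = +5.

+5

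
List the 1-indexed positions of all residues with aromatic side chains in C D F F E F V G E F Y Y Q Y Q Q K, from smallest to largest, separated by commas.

Phenylalanine (F), tryptophan (W), and tyrosine (Y) have aromatic ring side chains.
Matching residues: F3, F4, F6, F10, Y11, Y12, Y14.

3, 4, 6, 10, 11, 12, 14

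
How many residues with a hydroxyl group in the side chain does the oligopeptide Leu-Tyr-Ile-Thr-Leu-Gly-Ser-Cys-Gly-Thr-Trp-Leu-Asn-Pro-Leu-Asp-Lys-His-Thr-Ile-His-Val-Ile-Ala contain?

The –OH-bearing residues are Ser, Thr (aliphatic alcohols), and Tyr (phenol).
Matching residues: Tyr2, Thr4, Ser7, Thr10, Thr19.

5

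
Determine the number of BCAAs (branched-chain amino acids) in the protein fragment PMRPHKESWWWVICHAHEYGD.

Valine (V), leucine (L), and isoleucine (I) are the branched-chain amino acids.
Matching residues: V12, I13.

2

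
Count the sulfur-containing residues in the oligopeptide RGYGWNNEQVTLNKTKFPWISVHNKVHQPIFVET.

0

Only Cys (C) and Met (M) have a sulfur atom in the side chain.
None of the 34 residues belong to this group.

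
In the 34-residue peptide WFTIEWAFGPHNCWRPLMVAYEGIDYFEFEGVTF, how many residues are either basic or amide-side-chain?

3

Basic: H, K, R. Amide-side-chain: N, Q.
Basic residues here: H11, R15 (2).
Amide-side-chain residues here: N12 (1).
The two groups share no amino acid, so total = 2 + 1 = 3.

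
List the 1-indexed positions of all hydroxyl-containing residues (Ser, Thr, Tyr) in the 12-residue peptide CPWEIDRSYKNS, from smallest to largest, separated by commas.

8, 9, 12

Matching residues: S8, Y9, S12.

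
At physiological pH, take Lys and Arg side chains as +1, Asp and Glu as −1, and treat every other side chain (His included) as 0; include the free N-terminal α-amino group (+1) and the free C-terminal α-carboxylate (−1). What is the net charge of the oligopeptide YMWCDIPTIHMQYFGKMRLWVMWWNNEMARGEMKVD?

0

Positive (K, R): K16, R18, R30, K34 → +4.
Negative (D, E): D5, E27, E32, D36 → −4.
The N-terminus (+1) and C-terminus (−1) cancel.
Net charge = (+4) + (−4) = 0.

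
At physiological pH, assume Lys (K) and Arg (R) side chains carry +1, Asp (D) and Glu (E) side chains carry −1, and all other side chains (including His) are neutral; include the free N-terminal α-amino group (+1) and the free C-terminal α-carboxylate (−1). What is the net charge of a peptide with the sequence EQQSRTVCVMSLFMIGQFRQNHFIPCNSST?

+1

Positive (K, R): R5, R19 → +2.
Negative (D, E): E1 → −1.
The N-terminus (+1) and C-terminus (−1) cancel.
Net charge = (+2) + (−1) = +1.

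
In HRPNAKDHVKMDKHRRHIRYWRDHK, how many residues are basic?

K, R, and H are the three residues with basic side chains (ε-amine, guanidinium, and imidazole respectively).
Matching residues: H1, R2, K6, H8, K10, K13, H14, R15, R16, H17, R19, R22, H24, K25.

14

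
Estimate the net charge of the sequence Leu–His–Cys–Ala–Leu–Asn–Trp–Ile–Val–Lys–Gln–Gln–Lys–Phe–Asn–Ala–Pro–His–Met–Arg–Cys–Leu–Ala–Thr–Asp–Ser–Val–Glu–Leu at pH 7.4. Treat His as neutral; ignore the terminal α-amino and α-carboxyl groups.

+1

The side chains ionized at physiological pH are Lys/Arg (+1) and Asp/Glu (−1); with His treated as neutral, nothing else contributes.
Positive (K, R): Lys10, Lys13, Arg20 → +3.
Negative (D, E): Asp25, Glu28 → −2.
Net charge = (+3) + (−2) = +1.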